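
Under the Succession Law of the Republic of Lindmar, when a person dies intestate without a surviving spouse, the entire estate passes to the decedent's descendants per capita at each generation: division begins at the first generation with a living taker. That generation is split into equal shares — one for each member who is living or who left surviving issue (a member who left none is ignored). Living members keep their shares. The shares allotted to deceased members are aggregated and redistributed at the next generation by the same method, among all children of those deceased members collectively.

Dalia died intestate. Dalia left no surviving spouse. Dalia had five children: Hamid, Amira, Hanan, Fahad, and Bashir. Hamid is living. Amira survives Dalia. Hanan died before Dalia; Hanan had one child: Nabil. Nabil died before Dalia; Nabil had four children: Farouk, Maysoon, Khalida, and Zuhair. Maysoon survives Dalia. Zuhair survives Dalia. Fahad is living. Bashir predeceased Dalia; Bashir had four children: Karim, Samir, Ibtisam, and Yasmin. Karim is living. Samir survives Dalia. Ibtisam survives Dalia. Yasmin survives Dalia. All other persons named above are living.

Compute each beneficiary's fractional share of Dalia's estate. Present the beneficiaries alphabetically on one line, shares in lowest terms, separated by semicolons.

Amira 1/5; Fahad 1/5; Farouk 1/50; Hamid 1/5; Ibtisam 2/25; Karim 2/25; Khalida 1/50; Maysoon 1/50; Samir 2/25; Yasmin 2/25; Zuhair 1/50

There is no surviving spouse, so the entire estate passes to Dalia's descendants per capita at each generation.
At generation 1 (Hamid, Amira, Hanan, Fahad, Bashir) there are 5 shares of (1)/5 = 1/5 each.
Living: Hamid, Amira, and Fahad — each takes 1/5.
Deceased: Hanan and Bashir. Their combined 2/5 is pooled and carried to generation 2.
At generation 2 (Nabil, Karim, Samir, Ibtisam, Yasmin) there are 5 shares of (2/5)/5 = 2/25 each.
Living: Karim, Samir, Ibtisam, and Yasmin — each takes 2/25.
Deceased: Nabil. That 2/25 share is carried to generation 3.
At generation 3 (Farouk, Maysoon, Khalida, Zuhair) there are 4 shares of (2/25)/4 = 1/50 each.
Living: Farouk, Maysoon, Khalida, and Zuhair — each takes 1/50.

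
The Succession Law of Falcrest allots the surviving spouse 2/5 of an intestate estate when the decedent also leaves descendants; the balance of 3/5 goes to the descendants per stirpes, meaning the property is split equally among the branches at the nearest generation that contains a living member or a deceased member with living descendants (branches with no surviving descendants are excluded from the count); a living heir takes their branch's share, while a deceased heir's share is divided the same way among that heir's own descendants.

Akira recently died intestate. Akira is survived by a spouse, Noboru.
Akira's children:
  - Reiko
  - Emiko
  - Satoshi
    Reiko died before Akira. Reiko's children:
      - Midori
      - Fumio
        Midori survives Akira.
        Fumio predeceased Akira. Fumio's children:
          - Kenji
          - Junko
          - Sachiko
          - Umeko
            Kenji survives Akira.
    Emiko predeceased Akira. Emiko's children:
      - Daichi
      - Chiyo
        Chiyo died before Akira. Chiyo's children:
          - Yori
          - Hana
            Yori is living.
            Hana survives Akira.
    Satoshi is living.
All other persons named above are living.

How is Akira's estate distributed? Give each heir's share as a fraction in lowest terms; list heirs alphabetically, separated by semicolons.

Noboru, as surviving spouse, takes 2/5.
The remaining 3/5 passes to Akira's descendants per stirpes.
The 3/5 is divided into 3 equal shares of 1/5 among Reiko, Emiko, Satoshi.
Reiko predeceased; the 1/5 allotted to Reiko's branch passes to Reiko's issue by representation.
The 1/5 is divided into 2 equal shares of 1/10 among Midori, Fumio.
Midori is living and takes 1/10.
Fumio predeceased; the 1/10 allotted to Fumio's branch passes to Fumio's issue by representation.
The 1/10 is divided into 4 equal shares of 1/40 among Kenji, Junko, Sachiko, Umeko.
Kenji is living and takes 1/40.
Junko is living and takes 1/40.
Sachiko is living and takes 1/40.
Umeko is living and takes 1/40.
Emiko predeceased; the 1/5 allotted to Emiko's branch passes to Emiko's issue by representation.
The 1/5 is divided into 2 equal shares of 1/10 among Daichi, Chiyo.
Daichi is living and takes 1/10.
Chiyo predeceased; the 1/10 allotted to Chiyo's branch passes to Chiyo's issue by representation.
The 1/10 is divided into 2 equal shares of 1/20 among Yori, Hana.
Yori is living and takes 1/20.
Hana is living and takes 1/20.
Satoshi is living and takes 1/5.

Daichi 1/10; Hana 1/20; Junko 1/40; Kenji 1/40; Midori 1/10; Noboru 2/5; Sachiko 1/40; Satoshi 1/5; Umeko 1/40; Yori 1/20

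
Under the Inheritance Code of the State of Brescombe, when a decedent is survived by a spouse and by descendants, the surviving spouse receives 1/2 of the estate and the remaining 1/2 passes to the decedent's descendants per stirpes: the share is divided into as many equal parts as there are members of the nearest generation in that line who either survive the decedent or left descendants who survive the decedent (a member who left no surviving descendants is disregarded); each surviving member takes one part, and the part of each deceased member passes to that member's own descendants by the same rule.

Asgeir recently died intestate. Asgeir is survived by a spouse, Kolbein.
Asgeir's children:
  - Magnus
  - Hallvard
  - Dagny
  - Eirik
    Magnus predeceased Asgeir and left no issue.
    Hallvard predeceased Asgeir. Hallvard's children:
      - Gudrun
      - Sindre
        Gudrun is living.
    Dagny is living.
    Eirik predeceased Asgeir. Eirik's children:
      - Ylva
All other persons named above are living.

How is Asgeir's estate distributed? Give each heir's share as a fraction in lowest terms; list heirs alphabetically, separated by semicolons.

Kolbein, as surviving spouse, takes 1/2.
The remaining 1/2 passes to Asgeir's descendants per stirpes.
Magnus left no surviving issue, so that branch lapses and is disregarded.
The 1/2 is divided into 3 equal shares of 1/6 among Hallvard, Dagny, Eirik.
Hallvard predeceased; the 1/6 allotted to Hallvard's branch passes to Hallvard's issue by representation.
The 1/6 is divided into 2 equal shares of 1/12 among Gudrun, Sindre.
Gudrun is living and takes 1/12.
Sindre is living and takes 1/12.
Dagny is living and takes 1/6.
Eirik predeceased; the 1/6 allotted to Eirik's branch passes to Eirik's issue by representation.
Ylva is the sole taker at this level and receives the full 1/6.

Dagny 1/6; Gudrun 1/12; Kolbein 1/2; Sindre 1/12; Ylva 1/6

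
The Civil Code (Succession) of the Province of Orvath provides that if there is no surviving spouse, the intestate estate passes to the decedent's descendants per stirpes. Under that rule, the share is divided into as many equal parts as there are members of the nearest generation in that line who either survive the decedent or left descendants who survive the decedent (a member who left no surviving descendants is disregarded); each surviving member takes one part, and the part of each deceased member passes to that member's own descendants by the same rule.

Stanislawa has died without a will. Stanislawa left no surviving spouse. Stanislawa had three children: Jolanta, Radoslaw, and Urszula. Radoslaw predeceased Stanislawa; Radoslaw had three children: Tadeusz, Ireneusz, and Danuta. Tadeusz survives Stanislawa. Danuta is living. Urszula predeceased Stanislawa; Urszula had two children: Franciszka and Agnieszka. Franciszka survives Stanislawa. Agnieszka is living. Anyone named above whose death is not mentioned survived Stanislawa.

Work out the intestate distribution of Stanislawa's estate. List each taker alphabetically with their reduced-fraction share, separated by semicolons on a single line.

Agnieszka 1/6; Danuta 1/9; Franciszka 1/6; Ireneusz 1/9; Jolanta 1/3; Tadeusz 1/9

There is no surviving spouse, so the entire estate passes to Stanislawa's descendants per stirpes.
The estate is divided into 3 equal shares of 1/3 among Jolanta, Radoslaw, Urszula.
Jolanta is living and takes 1/3.
Radoslaw predeceased; the 1/3 allotted to Radoslaw's branch passes to Radoslaw's issue by representation.
The 1/3 is divided into 3 equal shares of 1/9 among Tadeusz, Ireneusz, Danuta.
Tadeusz is living and takes 1/9.
Ireneusz is living and takes 1/9.
Danuta is living and takes 1/9.
Urszula predeceased; the 1/3 allotted to Urszula's branch passes to Urszula's issue by representation.
The 1/3 is divided into 2 equal shares of 1/6 among Franciszka, Agnieszka.
Franciszka is living and takes 1/6.
Agnieszka is living and takes 1/6.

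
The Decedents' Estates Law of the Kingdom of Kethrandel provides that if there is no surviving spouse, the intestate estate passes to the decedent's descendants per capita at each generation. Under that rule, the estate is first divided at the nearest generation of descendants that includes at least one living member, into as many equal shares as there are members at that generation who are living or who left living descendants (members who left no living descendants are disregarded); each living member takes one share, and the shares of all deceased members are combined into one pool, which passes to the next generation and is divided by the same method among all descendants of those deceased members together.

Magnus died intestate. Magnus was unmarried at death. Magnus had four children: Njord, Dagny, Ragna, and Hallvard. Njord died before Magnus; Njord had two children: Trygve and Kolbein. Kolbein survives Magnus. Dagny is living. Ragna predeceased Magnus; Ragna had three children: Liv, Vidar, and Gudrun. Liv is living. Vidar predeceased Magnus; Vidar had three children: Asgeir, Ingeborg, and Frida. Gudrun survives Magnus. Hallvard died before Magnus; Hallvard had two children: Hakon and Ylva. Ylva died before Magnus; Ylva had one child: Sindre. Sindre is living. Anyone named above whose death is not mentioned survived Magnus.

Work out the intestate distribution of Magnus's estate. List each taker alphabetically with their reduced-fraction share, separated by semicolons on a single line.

There is no surviving spouse, so the entire estate passes to Magnus's descendants per capita at each generation.
At generation 1 (Njord, Dagny, Ragna, Hallvard) there are 4 shares of (1)/4 = 1/4 each.
Living: Dagny — each takes 1/4.
Deceased: Njord, Ragna, and Hallvard. Their combined 3/4 is pooled and carried to generation 2.
At generation 2 (Trygve, Kolbein, Liv, Vidar, Gudrun, Hakon, Ylva) there are 7 shares of (3/4)/7 = 3/28 each.
Living: Trygve, Kolbein, Liv, Gudrun, and Hakon — each takes 3/28.
Deceased: Vidar and Ylva. Their combined 3/14 is pooled and carried to generation 3.
At generation 3 (Asgeir, Ingeborg, Frida, Sindre) there are 4 shares of (3/14)/4 = 3/56 each.
Living: Asgeir, Ingeborg, Frida, and Sindre — each takes 3/56.

Asgeir 3/56; Dagny 1/4; Frida 3/56; Gudrun 3/28; Hakon 3/28; Ingeborg 3/56; Kolbein 3/28; Liv 3/28; Sindre 3/56; Trygve 3/28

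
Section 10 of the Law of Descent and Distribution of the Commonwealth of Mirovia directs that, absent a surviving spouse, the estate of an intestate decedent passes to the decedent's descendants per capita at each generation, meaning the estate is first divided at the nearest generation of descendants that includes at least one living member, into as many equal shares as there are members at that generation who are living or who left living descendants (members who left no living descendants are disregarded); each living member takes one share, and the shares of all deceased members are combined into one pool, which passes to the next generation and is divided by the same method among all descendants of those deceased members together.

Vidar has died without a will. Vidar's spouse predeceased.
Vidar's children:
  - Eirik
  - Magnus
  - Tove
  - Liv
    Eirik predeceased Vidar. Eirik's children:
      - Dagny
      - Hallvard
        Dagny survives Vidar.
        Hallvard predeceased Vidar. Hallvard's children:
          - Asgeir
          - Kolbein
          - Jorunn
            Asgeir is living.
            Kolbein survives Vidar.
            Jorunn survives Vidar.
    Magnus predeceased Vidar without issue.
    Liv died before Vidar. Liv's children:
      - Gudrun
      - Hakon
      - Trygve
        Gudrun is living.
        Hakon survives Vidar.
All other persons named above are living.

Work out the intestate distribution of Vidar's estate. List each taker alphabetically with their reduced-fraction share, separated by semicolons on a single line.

Asgeir 2/45; Dagny 2/15; Gudrun 2/15; Hakon 2/15; Jorunn 2/45; Kolbein 2/45; Tove 1/3; Trygve 2/15

There is no surviving spouse, so the entire estate passes to Vidar's descendants per capita at each generation.
At generation 1 (Eirik, Tove, Liv) there are 3 shares of (1)/3 = 1/3 each.
Living: Tove — each takes 1/3.
Deceased: Eirik and Liv. Their combined 2/3 is pooled and carried to generation 2.
At generation 2 (Dagny, Hallvard, Gudrun, Hakon, Trygve) there are 5 shares of (2/3)/5 = 2/15 each.
Living: Dagny, Gudrun, Hakon, and Trygve — each takes 2/15.
Deceased: Hallvard. That 2/15 share is carried to generation 3.
At generation 3 (Asgeir, Kolbein, Jorunn) there are 3 shares of (2/15)/3 = 2/45 each.
Living: Asgeir, Kolbein, and Jorunn — each takes 2/45.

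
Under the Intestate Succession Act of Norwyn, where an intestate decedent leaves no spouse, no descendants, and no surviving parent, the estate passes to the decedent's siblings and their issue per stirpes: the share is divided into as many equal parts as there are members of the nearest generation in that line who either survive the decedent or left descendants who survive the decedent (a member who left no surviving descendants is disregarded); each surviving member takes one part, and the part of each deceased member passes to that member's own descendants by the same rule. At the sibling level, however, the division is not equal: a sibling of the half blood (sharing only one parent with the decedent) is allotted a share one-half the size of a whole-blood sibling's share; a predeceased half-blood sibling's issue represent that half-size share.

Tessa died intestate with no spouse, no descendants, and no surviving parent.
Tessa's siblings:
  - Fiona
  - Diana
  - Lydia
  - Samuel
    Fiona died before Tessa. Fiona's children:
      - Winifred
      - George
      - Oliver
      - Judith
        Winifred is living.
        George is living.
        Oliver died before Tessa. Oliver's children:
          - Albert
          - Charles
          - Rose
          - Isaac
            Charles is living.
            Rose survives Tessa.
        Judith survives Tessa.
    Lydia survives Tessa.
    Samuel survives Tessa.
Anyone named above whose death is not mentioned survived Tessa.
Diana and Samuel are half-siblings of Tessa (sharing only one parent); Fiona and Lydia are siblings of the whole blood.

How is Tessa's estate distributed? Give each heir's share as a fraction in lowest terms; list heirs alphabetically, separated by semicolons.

No spouse, descendants, or parent survives, so the estate passes to Tessa's siblings per stirpes.
Half-blood siblings count for one-half the weight of whole-blood siblings at the initial division.
Dividing 1 in proportion to weights (total weight 3): Fiona (weight 1) → 1/3; Diana (weight 1/2) → 1/6; Lydia (weight 1) → 1/3; Samuel (weight 1/2) → 1/6.
Fiona predeceased; the 1/3 allotted to Fiona's branch passes to Fiona's issue by representation.
The 1/3 is divided into 4 equal shares of 1/12 among Winifred, George, Oliver, Judith.
Winifred is living and takes 1/12.
George is living and takes 1/12.
Oliver predeceased; the 1/12 allotted to Oliver's branch passes to Oliver's issue by representation.
The 1/12 is divided into 4 equal shares of 1/48 among Albert, Charles, Rose, Isaac.
Albert is living and takes 1/48.
Charles is living and takes 1/48.
Rose is living and takes 1/48.
Isaac is living and takes 1/48.
Judith is living and takes 1/12.
Diana is living and takes 1/6.
Lydia is living and takes 1/3.
Samuel is living and takes 1/6.

Albert 1/48; Charles 1/48; Diana 1/6; George 1/12; Isaac 1/48; Judith 1/12; Lydia 1/3; Rose 1/48; Samuel 1/6; Winifred 1/12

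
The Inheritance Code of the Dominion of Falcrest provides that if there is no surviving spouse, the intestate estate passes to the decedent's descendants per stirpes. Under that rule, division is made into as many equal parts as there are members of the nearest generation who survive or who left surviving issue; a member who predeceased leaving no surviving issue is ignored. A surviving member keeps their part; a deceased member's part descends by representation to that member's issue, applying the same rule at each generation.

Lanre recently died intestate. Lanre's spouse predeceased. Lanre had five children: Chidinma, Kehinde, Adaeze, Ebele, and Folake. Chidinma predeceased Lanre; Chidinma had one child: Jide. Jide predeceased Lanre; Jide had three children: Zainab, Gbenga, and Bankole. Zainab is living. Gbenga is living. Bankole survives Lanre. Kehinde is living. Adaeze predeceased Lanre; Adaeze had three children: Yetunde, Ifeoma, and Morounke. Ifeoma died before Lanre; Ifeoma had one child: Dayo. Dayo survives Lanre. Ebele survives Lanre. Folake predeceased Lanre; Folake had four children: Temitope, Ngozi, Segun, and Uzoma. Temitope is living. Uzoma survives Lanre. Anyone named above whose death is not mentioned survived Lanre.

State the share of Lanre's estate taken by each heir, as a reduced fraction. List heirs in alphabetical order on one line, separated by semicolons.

There is no surviving spouse, so the entire estate passes to Lanre's descendants per stirpes.
The estate is divided into 5 equal shares of 1/5 among Chidinma, Kehinde, Adaeze, Ebele, Folake.
Chidinma predeceased; the 1/5 allotted to Chidinma's branch passes to Chidinma's issue by representation.
Jide's line is the sole branch at this level, so the full 1/5 passes to Jide's issue by representation.
The 1/5 is divided into 3 equal shares of 1/15 among Zainab, Gbenga, Bankole.
Zainab is living and takes 1/15.
Gbenga is living and takes 1/15.
Bankole is living and takes 1/15.
Kehinde is living and takes 1/5.
Adaeze predeceased; the 1/5 allotted to Adaeze's branch passes to Adaeze's issue by representation.
The 1/5 is divided into 3 equal shares of 1/15 among Yetunde, Ifeoma, Morounke.
Yetunde is living and takes 1/15.
Ifeoma predeceased; the 1/15 allotted to Ifeoma's branch passes to Ifeoma's issue by representation.
Dayo is the sole taker at this level and receives the full 1/15.
Morounke is living and takes 1/15.
Ebele is living and takes 1/5.
Folake predeceased; the 1/5 allotted to Folake's branch passes to Folake's issue by representation.
The 1/5 is divided into 4 equal shares of 1/20 among Temitope, Ngozi, Segun, Uzoma.
Temitope is living and takes 1/20.
Ngozi is living and takes 1/20.
Segun is living and takes 1/20.
Uzoma is living and takes 1/20.

Bankole 1/15; Dayo 1/15; Ebele 1/5; Gbenga 1/15; Kehinde 1/5; Morounke 1/15; Ngozi 1/20; Segun 1/20; Temitope 1/20; Uzoma 1/20; Yetunde 1/15; Zainab 1/15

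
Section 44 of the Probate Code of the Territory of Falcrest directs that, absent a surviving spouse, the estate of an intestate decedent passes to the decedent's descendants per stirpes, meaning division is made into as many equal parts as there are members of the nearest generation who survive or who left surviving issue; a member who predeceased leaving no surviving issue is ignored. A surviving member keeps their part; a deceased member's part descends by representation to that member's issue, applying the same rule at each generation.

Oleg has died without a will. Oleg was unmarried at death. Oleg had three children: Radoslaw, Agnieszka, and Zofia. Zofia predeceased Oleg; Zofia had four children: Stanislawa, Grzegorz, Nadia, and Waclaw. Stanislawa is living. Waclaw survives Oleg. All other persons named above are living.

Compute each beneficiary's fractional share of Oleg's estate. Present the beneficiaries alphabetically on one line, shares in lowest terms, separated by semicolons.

Agnieszka 1/3; Grzegorz 1/12; Nadia 1/12; Radoslaw 1/3; Stanislawa 1/12; Waclaw 1/12

There is no surviving spouse, so the entire estate passes to Oleg's descendants per stirpes.
The estate is divided into 3 equal shares of 1/3 among Radoslaw, Agnieszka, Zofia.
Radoslaw is living and takes 1/3.
Agnieszka is living and takes 1/3.
Zofia predeceased; the 1/3 allotted to Zofia's branch passes to Zofia's issue by representation.
The 1/3 is divided into 4 equal shares of 1/12 among Stanislawa, Grzegorz, Nadia, Waclaw.
Stanislawa is living and takes 1/12.
Grzegorz is living and takes 1/12.
Nadia is living and takes 1/12.
Waclaw is living and takes 1/12.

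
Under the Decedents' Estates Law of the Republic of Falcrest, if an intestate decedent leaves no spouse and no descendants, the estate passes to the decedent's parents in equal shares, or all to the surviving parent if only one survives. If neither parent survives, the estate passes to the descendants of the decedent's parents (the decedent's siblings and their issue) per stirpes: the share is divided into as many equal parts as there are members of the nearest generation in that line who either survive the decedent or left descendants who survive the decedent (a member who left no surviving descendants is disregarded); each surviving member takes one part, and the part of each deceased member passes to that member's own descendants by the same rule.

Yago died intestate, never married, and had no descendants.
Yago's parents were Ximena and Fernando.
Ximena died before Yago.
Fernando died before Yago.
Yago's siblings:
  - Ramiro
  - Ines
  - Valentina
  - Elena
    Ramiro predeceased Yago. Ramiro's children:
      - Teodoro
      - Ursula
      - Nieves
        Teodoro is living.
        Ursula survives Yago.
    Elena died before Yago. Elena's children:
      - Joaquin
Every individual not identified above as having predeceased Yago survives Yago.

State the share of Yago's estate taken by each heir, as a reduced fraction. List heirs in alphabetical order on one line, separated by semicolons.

Neither parent survives and there are no descendants, so the estate passes to Yago's siblings and their issue per stirpes.
The estate is divided into 4 equal shares of 1/4 among Ramiro, Ines, Valentina, Elena.
Ramiro predeceased; the 1/4 allotted to Ramiro's branch passes to Ramiro's issue by representation.
The 1/4 is divided into 3 equal shares of 1/12 among Teodoro, Ursula, Nieves.
Teodoro is living and takes 1/12.
Ursula is living and takes 1/12.
Nieves is living and takes 1/12.
Ines is living and takes 1/4.
Valentina is living and takes 1/4.
Elena predeceased; the 1/4 allotted to Elena's branch passes to Elena's issue by representation.
Joaquin is the sole taker at this level and receives the full 1/4.

Ines 1/4; Joaquin 1/4; Nieves 1/12; Teodoro 1/12; Ursula 1/12; Valentina 1/4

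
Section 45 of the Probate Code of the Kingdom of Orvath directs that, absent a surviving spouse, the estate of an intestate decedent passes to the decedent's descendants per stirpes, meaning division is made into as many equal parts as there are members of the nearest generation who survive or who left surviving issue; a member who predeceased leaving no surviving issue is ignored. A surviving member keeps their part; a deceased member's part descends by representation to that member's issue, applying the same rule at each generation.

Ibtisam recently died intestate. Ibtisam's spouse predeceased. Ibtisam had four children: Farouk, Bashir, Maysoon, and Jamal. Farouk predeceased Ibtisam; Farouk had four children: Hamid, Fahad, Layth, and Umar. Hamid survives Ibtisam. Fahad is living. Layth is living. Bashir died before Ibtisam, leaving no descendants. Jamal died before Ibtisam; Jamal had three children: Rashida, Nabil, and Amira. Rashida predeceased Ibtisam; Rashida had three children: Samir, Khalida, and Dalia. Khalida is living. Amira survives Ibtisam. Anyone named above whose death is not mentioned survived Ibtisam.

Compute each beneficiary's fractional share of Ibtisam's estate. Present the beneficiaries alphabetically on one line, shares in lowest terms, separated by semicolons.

Amira 1/9; Dalia 1/27; Fahad 1/12; Hamid 1/12; Khalida 1/27; Layth 1/12; Maysoon 1/3; Nabil 1/9; Samir 1/27; Umar 1/12

There is no surviving spouse, so the entire estate passes to Ibtisam's descendants per stirpes.
Bashir left no surviving issue, so that branch lapses and is disregarded.
The estate is divided into 3 equal shares of 1/3 among Farouk, Maysoon, Jamal.
Farouk predeceased; the 1/3 allotted to Farouk's branch passes to Farouk's issue by representation.
The 1/3 is divided into 4 equal shares of 1/12 among Hamid, Fahad, Layth, Umar.
Hamid is living and takes 1/12.
Fahad is living and takes 1/12.
Layth is living and takes 1/12.
Umar is living and takes 1/12.
Maysoon is living and takes 1/3.
Jamal predeceased; the 1/3 allotted to Jamal's branch passes to Jamal's issue by representation.
The 1/3 is divided into 3 equal shares of 1/9 among Rashida, Nabil, Amira.
Rashida predeceased; the 1/9 allotted to Rashida's branch passes to Rashida's issue by representation.
The 1/9 is divided into 3 equal shares of 1/27 among Samir, Khalida, Dalia.
Samir is living and takes 1/27.
Khalida is living and takes 1/27.
Dalia is living and takes 1/27.
Nabil is living and takes 1/9.
Amira is living and takes 1/9.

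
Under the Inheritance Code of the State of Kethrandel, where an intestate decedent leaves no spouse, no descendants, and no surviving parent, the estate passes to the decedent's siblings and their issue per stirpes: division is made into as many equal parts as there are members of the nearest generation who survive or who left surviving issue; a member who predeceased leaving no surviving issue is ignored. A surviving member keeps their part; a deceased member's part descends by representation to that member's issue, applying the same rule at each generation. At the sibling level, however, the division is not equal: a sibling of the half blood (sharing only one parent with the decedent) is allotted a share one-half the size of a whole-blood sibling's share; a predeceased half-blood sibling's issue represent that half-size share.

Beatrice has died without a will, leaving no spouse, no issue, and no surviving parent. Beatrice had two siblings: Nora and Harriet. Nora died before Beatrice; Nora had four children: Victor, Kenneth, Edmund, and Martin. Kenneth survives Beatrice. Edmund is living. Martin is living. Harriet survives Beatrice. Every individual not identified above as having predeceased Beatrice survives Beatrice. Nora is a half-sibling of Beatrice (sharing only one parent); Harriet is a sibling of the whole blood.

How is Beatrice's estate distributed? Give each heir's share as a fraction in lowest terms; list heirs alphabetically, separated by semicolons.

Edmund 1/12; Harriet 2/3; Kenneth 1/12; Martin 1/12; Victor 1/12

No spouse, descendants, or parent survives, so the estate passes to Beatrice's siblings per stirpes.
Half-blood siblings count for one-half the weight of whole-blood siblings at the initial division.
Dividing 1 in proportion to weights (total weight 3/2): Nora (weight 1/2) → 1/3; Harriet (weight 1) → 2/3.
Nora predeceased; the 1/3 allotted to Nora's branch passes to Nora's issue by representation.
The 1/3 is divided into 4 equal shares of 1/12 among Victor, Kenneth, Edmund, Martin.
Victor is living and takes 1/12.
Kenneth is living and takes 1/12.
Edmund is living and takes 1/12.
Martin is living and takes 1/12.
Harriet is living and takes 2/3.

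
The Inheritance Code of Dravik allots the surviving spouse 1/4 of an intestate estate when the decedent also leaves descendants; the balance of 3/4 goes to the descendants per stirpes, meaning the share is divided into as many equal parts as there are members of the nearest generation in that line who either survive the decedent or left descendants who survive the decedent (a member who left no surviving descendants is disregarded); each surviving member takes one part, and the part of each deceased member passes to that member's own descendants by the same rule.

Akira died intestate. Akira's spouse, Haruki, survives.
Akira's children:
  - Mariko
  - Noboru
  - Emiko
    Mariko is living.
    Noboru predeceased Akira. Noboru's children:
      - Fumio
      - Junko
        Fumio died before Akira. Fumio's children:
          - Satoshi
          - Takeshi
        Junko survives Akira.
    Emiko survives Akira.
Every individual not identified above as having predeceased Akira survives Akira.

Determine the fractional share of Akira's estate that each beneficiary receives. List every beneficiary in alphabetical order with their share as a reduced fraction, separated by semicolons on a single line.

Haruki, as surviving spouse, takes 1/4.
The remaining 3/4 passes to Akira's descendants per stirpes.
The 3/4 is divided into 3 equal shares of 1/4 among Mariko, Noboru, Emiko.
Mariko is living and takes 1/4.
Noboru predeceased; the 1/4 allotted to Noboru's branch passes to Noboru's issue by representation.
The 1/4 is divided into 2 equal shares of 1/8 among Fumio, Junko.
Fumio predeceased; the 1/8 allotted to Fumio's branch passes to Fumio's issue by representation.
The 1/8 is divided into 2 equal shares of 1/16 among Satoshi, Takeshi.
Satoshi is living and takes 1/16.
Takeshi is living and takes 1/16.
Junko is living and takes 1/8.
Emiko is living and takes 1/4.

Emiko 1/4; Haruki 1/4; Junko 1/8; Mariko 1/4; Satoshi 1/16; Takeshi 1/16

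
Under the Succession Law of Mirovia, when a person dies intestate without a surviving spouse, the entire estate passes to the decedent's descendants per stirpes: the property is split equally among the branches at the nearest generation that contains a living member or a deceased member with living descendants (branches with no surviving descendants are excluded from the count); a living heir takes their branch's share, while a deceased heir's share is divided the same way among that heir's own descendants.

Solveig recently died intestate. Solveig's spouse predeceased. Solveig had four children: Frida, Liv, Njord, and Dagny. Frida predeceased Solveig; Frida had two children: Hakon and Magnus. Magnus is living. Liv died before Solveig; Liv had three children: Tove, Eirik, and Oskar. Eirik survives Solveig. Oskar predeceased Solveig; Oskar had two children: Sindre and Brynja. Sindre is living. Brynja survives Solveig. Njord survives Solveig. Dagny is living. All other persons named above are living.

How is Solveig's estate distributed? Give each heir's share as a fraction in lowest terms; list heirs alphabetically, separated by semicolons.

Brynja 1/24; Dagny 1/4; Eirik 1/12; Hakon 1/8; Magnus 1/8; Njord 1/4; Sindre 1/24; Tove 1/12

There is no surviving spouse, so the entire estate passes to Solveig's descendants per stirpes.
The estate is divided into 4 equal shares of 1/4 among Frida, Liv, Njord, Dagny.
Frida predeceased; the 1/4 allotted to Frida's branch passes to Frida's issue by representation.
The 1/4 is divided into 2 equal shares of 1/8 among Hakon, Magnus.
Hakon is living and takes 1/8.
Magnus is living and takes 1/8.
Liv predeceased; the 1/4 allotted to Liv's branch passes to Liv's issue by representation.
The 1/4 is divided into 3 equal shares of 1/12 among Tove, Eirik, Oskar.
Tove is living and takes 1/12.
Eirik is living and takes 1/12.
Oskar predeceased; the 1/12 allotted to Oskar's branch passes to Oskar's issue by representation.
The 1/12 is divided into 2 equal shares of 1/24 among Sindre, Brynja.
Sindre is living and takes 1/24.
Brynja is living and takes 1/24.
Njord is living and takes 1/4.
Dagny is living and takes 1/4.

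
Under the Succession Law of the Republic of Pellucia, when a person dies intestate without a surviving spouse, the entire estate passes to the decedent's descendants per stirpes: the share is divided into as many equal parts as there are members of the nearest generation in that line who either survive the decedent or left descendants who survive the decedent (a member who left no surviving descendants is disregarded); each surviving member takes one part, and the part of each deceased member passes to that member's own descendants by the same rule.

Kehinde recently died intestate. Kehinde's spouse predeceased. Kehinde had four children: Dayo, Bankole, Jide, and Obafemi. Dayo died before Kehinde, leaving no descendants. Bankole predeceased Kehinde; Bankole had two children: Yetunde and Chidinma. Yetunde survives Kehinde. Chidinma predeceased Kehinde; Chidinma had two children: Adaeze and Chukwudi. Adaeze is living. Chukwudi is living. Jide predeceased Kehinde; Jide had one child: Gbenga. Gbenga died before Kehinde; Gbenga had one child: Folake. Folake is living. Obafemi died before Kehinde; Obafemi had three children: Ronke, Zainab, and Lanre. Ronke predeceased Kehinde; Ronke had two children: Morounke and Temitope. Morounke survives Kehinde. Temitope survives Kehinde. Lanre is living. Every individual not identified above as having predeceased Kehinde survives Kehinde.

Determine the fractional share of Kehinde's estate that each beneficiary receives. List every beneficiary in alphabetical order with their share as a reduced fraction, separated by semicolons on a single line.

There is no surviving spouse, so the entire estate passes to Kehinde's descendants per stirpes.
Dayo left no surviving issue, so that branch lapses and is disregarded.
The estate is divided into 3 equal shares of 1/3 among Bankole, Jide, Obafemi.
Bankole predeceased; the 1/3 allotted to Bankole's branch passes to Bankole's issue by representation.
The 1/3 is divided into 2 equal shares of 1/6 among Yetunde, Chidinma.
Yetunde is living and takes 1/6.
Chidinma predeceased; the 1/6 allotted to Chidinma's branch passes to Chidinma's issue by representation.
The 1/6 is divided into 2 equal shares of 1/12 among Adaeze, Chukwudi.
Adaeze is living and takes 1/12.
Chukwudi is living and takes 1/12.
Jide predeceased; the 1/3 allotted to Jide's branch passes to Jide's issue by representation.
Gbenga's line is the sole branch at this level, so the full 1/3 passes to Gbenga's issue by representation.
Folake is the sole taker at this level and receives the full 1/3.
Obafemi predeceased; the 1/3 allotted to Obafemi's branch passes to Obafemi's issue by representation.
The 1/3 is divided into 3 equal shares of 1/9 among Ronke, Zainab, Lanre.
Ronke predeceased; the 1/9 allotted to Ronke's branch passes to Ronke's issue by representation.
The 1/9 is divided into 2 equal shares of 1/18 among Morounke, Temitope.
Morounke is living and takes 1/18.
Temitope is living and takes 1/18.
Zainab is living and takes 1/9.
Lanre is living and takes 1/9.

Adaeze 1/12; Chukwudi 1/12; Folake 1/3; Lanre 1/9; Morounke 1/18; Temitope 1/18; Yetunde 1/6; Zainab 1/9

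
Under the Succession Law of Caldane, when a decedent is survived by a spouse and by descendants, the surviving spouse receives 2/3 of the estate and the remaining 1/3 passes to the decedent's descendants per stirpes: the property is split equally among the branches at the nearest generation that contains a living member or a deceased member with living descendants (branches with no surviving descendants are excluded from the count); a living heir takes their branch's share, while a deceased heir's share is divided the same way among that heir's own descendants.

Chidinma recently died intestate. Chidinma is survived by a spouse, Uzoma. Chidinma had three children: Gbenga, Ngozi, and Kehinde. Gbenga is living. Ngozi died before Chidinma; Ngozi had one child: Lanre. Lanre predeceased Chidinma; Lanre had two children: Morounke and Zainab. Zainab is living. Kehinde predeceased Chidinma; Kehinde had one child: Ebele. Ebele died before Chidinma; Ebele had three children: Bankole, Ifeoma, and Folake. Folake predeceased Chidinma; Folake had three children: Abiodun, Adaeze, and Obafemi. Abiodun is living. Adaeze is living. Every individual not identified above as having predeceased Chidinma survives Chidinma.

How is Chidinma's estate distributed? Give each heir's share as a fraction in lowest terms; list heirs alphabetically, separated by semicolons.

Abiodun 1/81; Adaeze 1/81; Bankole 1/27; Gbenga 1/9; Ifeoma 1/27; Morounke 1/18; Obafemi 1/81; Uzoma 2/3; Zainab 1/18

Uzoma, as surviving spouse, takes 2/3.
The remaining 1/3 passes to Chidinma's descendants per stirpes.
The 1/3 is divided into 3 equal shares of 1/9 among Gbenga, Ngozi, Kehinde.
Gbenga is living and takes 1/9.
Ngozi predeceased; the 1/9 allotted to Ngozi's branch passes to Ngozi's issue by representation.
Lanre's line is the sole branch at this level, so the full 1/9 passes to Lanre's issue by representation.
The 1/9 is divided into 2 equal shares of 1/18 among Morounke, Zainab.
Morounke is living and takes 1/18.
Zainab is living and takes 1/18.
Kehinde predeceased; the 1/9 allotted to Kehinde's branch passes to Kehinde's issue by representation.
Ebele's line is the sole branch at this level, so the full 1/9 passes to Ebele's issue by representation.
The 1/9 is divided into 3 equal shares of 1/27 among Bankole, Ifeoma, Folake.
Bankole is living and takes 1/27.
Ifeoma is living and takes 1/27.
Folake predeceased; the 1/27 allotted to Folake's branch passes to Folake's issue by representation.
The 1/27 is divided into 3 equal shares of 1/81 among Abiodun, Adaeze, Obafemi.
Abiodun is living and takes 1/81.
Adaeze is living and takes 1/81.
Obafemi is living and takes 1/81.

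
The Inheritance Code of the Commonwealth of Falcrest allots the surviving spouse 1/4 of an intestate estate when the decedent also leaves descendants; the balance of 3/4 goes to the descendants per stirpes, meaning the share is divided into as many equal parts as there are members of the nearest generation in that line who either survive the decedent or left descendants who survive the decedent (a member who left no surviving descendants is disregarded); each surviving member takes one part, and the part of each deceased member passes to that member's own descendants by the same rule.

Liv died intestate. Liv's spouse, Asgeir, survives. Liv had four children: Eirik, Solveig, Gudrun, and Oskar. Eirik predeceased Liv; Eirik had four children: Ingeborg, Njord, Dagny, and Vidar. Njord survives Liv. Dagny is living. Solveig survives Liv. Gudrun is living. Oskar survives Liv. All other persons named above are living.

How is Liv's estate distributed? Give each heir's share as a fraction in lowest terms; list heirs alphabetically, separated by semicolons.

Asgeir, as surviving spouse, takes 1/4.
The remaining 3/4 passes to Liv's descendants per stirpes.
The 3/4 is divided into 4 equal shares of 3/16 among Eirik, Solveig, Gudrun, Oskar.
Eirik predeceased; the 3/16 allotted to Eirik's branch passes to Eirik's issue by representation.
The 3/16 is divided into 4 equal shares of 3/64 among Ingeborg, Njord, Dagny, Vidar.
Ingeborg is living and takes 3/64.
Njord is living and takes 3/64.
Dagny is living and takes 3/64.
Vidar is living and takes 3/64.
Solveig is living and takes 3/16.
Gudrun is living and takes 3/16.
Oskar is living and takes 3/16.

Asgeir 1/4; Dagny 3/64; Gudrun 3/16; Ingeborg 3/64; Njord 3/64; Oskar 3/16; Solveig 3/16; Vidar 3/64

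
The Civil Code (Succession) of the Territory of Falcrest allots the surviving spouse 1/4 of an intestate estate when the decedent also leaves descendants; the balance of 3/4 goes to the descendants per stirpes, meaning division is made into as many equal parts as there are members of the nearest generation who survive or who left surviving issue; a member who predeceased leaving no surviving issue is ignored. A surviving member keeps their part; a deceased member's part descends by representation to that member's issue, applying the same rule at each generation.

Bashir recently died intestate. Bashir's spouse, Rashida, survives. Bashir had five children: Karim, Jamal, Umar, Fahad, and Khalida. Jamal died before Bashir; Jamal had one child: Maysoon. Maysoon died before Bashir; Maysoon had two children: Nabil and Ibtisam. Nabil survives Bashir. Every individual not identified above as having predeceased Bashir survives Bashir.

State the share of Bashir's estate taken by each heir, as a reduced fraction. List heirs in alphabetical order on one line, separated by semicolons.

Rashida, as surviving spouse, takes 1/4.
The remaining 3/4 passes to Bashir's descendants per stirpes.
The 3/4 is divided into 5 equal shares of 3/20 among Karim, Jamal, Umar, Fahad, Khalida.
Karim is living and takes 3/20.
Jamal predeceased; the 3/20 allotted to Jamal's branch passes to Jamal's issue by representation.
Maysoon's line is the sole branch at this level, so the full 3/20 passes to Maysoon's issue by representation.
The 3/20 is divided into 2 equal shares of 3/40 among Nabil, Ibtisam.
Nabil is living and takes 3/40.
Ibtisam is living and takes 3/40.
Umar is living and takes 3/20.
Fahad is living and takes 3/20.
Khalida is living and takes 3/20.

Fahad 3/20; Ibtisam 3/40; Karim 3/20; Khalida 3/20; Nabil 3/40; Rashida 1/4; Umar 3/20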